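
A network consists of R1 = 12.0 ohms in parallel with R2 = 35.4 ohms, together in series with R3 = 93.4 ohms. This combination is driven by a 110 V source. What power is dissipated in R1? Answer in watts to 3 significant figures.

7.73 W

Reduce the parallel combination to a single R_p; the circuit then becomes R_p in series with the remaining resistor.
R_p = (12.0×35.4)/(12.0+35.4) = 8.962 Ω
R_total = R_p + 93.4 = 8.962 + 93.4 = 102.4 Ω
I = V / R_total = 110 / 102.4 = 1.075 A
Voltage across the parallel pair: V_p = I × R_p = 1.075 × 8.962 = 9.631 V
R1 has V_p across it, so P = V_p²/R1.
P_R1 = (9.631)² / 12.0 = 7.729 W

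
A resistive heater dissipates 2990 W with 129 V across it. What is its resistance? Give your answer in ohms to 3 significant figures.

5.57 Ω

The two known quantities fix the third via R = V² / P.
R = (129)² / 2990 = 5.566 Ω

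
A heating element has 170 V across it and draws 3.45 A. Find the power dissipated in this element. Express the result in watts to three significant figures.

586 W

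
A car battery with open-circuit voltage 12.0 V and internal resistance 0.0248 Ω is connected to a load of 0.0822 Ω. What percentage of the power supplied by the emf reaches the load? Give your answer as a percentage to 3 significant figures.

76.8 %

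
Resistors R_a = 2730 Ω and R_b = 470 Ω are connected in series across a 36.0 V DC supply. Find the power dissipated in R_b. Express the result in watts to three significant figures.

The current is common to all series resistors; compute it, then apply P = I²R for the target.
R_total = 2730 + 470 = 3200 Ω
I = V / R_total = 36.0 / 3200 = 0.01125 A
P_R_b = I² × R_b = (0.01125)² × 470 = 0.05948 W

0.0595 W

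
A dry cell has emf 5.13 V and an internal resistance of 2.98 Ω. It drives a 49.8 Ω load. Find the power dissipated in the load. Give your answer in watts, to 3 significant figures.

The internal resistance and the load are in series, so the same I flows through both; get I from ε/(r+R), then I²R for the load.
I = ε / (r + R) = 5.13 / (2.98 + 49.8) = 0.09720 A
P_load = I² R = (0.09720)² × 49.8 = 0.4705 W

0.470 W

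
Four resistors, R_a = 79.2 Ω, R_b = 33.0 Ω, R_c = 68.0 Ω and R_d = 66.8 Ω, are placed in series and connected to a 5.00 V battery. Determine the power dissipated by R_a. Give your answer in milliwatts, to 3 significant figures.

The current is common to all series resistors; compute it, then apply P = I²R for the target.
R_total = 79.2 + 33.0 + 68.0 + 66.8 = 247.0 Ω
I = V / R_total = 5.00 / 247.0 = 0.02024 A
P_R_a = I² × R_a = (0.02024)² × 79.2 = 0.03245 W

32.5 mW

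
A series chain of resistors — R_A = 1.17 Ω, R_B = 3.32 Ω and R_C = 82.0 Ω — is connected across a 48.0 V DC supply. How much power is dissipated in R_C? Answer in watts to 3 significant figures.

25.3 W

In a series string the same current flows through every resistor — find that current, then P = I²R for the one we want.
R_total = 1.17 + 3.32 + 82.0 = 86.49 Ω
I = V / R_total = 48.0 / 86.49 = 0.5550 A
P_R_C = I² × R_C = (0.5550)² × 82.0 = 25.26 W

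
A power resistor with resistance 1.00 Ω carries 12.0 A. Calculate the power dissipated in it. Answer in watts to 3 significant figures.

The current through and the resistance of the element are both given; use P = I²R.
P = (12.00 A)² × 1.00 Ω = 144.0 W

144 W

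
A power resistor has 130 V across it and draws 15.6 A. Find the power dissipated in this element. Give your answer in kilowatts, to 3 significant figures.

2.03 kW

With V and I both given, power follows immediately from P = V I.
P = 130 V × 15.60 A = 2028 W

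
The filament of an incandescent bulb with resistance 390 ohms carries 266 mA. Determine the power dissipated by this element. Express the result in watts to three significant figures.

27.6 W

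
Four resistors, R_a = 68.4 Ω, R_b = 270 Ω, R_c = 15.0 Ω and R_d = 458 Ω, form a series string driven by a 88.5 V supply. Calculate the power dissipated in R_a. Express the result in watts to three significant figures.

Series elements share the same current, so find I first, then use P = I²R.
R_total = 68.4 + 270 + 15.0 + 458 = 811.4 Ω
I = V / R_total = 88.5 / 811.4 = 0.1091 A
P_R_a = I² × R_a = (0.1091)² × 68.4 = 0.8137 W

0.814 W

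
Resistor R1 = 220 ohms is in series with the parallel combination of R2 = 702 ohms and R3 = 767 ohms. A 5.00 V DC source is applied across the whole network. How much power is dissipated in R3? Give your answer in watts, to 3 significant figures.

0.0127 W

First combine the parallel branches into one equivalent R_p, then R1 + R_p is a series pair.
R_p = (702×767)/(702+767) = 366.5 Ω
R_total = 220 + 366.5 = 586.5 Ω
I = V / R_total = 5.00 / 586.5 = 0.008525 A
Voltage across the parallel pair: V_p = I × R_p = 0.008525 × 366.5 = 3.125 V
R3 sees V_p directly, so P = V_p² / R3.
P_R3 = (3.125)² / 767 = 0.01273 W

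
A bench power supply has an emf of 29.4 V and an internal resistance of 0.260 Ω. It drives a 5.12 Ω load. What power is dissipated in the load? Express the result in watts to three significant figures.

153 W

With r and R in series, I = ε/(r+R); the load dissipates I²R.
I = ε / (r + R) = 29.4 / (0.260 + 5.12) = 5.465 A
P_load = I² R = (5.465)² × 5.12 = 152.9 W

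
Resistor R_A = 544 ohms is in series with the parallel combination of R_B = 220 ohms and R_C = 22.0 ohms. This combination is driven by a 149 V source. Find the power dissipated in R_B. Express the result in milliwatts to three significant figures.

127 mW

Reduce the parallel pair to R_p first; the network is then a simple series string.
R_p = (220×22.0)/(220+22.0) = 20.00 Ω
R_total = 544 + 20.00 = 564.0 Ω
I = V / R_total = 149 / 564.0 = 0.2642 A
Voltage across the parallel pair: V_p = I × R_p = 0.2642 × 20.00 = 5.284 V
R_B sees V_p directly, so P = V_p² / R_B.
P_R_B = (5.284)² / 220 = 0.1269 W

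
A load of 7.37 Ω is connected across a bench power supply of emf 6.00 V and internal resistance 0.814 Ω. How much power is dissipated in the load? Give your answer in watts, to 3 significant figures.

Load and internal resistance form a series loop — compute the loop current, then the load power via I²R.
I = ε / (r + R) = 6.00 / (0.814 + 7.37) = 0.7331 A
P_load = I² R = (0.7331)² × 7.37 = 3.961 W

3.96 W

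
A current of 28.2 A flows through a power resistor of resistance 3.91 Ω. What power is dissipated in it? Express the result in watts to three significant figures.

With I and R stated, P = I²R applies in one step.
P = (28.20 A)² × 3.91 Ω = 3109 W

3110 W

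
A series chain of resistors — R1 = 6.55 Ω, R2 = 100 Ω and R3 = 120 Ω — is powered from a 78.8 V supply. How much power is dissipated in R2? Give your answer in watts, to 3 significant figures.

12.1 W

In a series string the same current flows through every resistor — find that current, then P = I²R for the one we want.
R_total = 6.55 + 100 + 120 = 226.6 Ω
I = V / R_total = 78.8 / 226.6 = 0.3478 A
P_R2 = I² × R2 = (0.3478)² × 100 = 12.10 W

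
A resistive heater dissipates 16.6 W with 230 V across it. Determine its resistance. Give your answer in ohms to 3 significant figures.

3190 Ω

From P = V I = I²R = V²/R, with the two given quantities we get R = V² / P.
R = (230)² / 16.6 = 3187 Ω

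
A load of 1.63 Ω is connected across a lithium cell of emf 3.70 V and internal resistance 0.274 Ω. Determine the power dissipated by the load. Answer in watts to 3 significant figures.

6.16 W

The internal resistance and the load are in series, so the same I flows through both; get I from ε/(r+R), then I²R for the load.
I = ε / (r + R) = 3.70 / (0.274 + 1.63) = 1.943 A
P_load = I² R = (1.943)² × 1.63 = 6.155 W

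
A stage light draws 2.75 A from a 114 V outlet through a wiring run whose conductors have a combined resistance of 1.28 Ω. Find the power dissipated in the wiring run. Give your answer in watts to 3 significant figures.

Only the current and the line resistance are needed for the I²R loss.
The wiring run carries the full 2.75 A.
P_line = I² R_line = (2.750)² × 1.28 = 9.680 W

9.68 W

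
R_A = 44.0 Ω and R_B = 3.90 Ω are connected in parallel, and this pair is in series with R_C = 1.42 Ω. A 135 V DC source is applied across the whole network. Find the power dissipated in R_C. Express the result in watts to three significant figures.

1030 W

Collapse the R_A‖R_B pair into one equivalent R_p; then R_p and R_C form a series string.
R_p = (44.0×3.90)/(44.0+3.90) = 3.582 Ω
R_total = R_p + 1.42 = 3.582 + 1.42 = 5.002 Ω
I = V / R_total = 135 / 5.002 = 26.99 A
R_C is the series element, so its power is I²R.
P_R_C = (26.99)² × 1.42 = 1034 W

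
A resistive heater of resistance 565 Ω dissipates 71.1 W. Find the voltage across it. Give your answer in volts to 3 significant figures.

From P = V I = I²R = V²/R, with the two given quantities we get V = √(P R).
V = √(71.1 × 565) = 200.4 V

200 V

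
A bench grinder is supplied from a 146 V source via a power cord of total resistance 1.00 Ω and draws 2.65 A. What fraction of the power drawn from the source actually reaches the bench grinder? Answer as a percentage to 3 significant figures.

98.2 %

The power cord carries the full 2.65 A.
P_line = I² R_line = (2.650)² × 1.00 = 7.022 W
P_source = V I = 146 × 2.650 = 386.9 W; P_load = 379.9 W
η = P_load / P_source = 379.9 / 386.9 = 0.9818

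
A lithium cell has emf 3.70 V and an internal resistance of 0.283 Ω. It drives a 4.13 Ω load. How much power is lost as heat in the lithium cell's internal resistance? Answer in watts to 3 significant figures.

r is in series with the load, so it carries the full circuit current — the loss in it is I²r.
I = ε / (r + R) = 3.70 / (0.283 + 4.13) = 0.8384 A
P_int = I² r = (0.8384)² × 0.283 = 0.1989 W

0.199 W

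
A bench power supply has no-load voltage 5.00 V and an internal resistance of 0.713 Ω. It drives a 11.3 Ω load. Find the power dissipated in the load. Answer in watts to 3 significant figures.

1.96 W

Find the circuit current first, then P = I²R for the load (series elements share I).
I = ε / (r + R) = 5.00 / (0.713 + 11.3) = 0.4162 A
P_load = I² R = (0.4162)² × 11.3 = 1.958 W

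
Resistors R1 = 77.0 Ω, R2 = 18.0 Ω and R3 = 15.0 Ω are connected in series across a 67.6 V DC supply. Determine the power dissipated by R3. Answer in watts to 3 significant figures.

5.66 W

Series elements share the same current, so find I first, then use P = I²R.
R_total = 77.0 + 18.0 + 15.0 = 110.0 Ω
I = V / R_total = 67.6 / 110.0 = 0.6145 A
P_R3 = I² × R3 = (0.6145)² × 15.0 = 5.665 W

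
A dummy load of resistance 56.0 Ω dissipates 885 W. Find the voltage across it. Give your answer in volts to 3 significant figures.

223 V

The two known quantities fix the third via V = √(P R).
V = √(885 × 56.0) = 222.6 V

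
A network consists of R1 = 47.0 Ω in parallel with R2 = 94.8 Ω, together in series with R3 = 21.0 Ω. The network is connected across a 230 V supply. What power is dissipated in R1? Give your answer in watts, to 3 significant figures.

404 W

First find R_p for the parallel pair, then treat R_p + R3 as a series loop.
R_p = (47.0×94.8)/(47.0+94.8) = 31.42 Ω
R_total = R_p + 21.0 = 31.42 + 21.0 = 52.42 Ω
I = V / R_total = 230 / 52.42 = 4.387 A
Voltage across the parallel pair: V_p = I × R_p = 4.387 × 31.42 = 137.9 V
R1 sits across V_p; its power is V_p²/R.
P_R1 = (137.9)² / 47.0 = 404.4 W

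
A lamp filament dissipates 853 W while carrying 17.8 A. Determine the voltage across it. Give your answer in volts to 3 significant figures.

47.9 V

From P = V I = I²R = V²/R, with the two given quantities we get V = P / I.
V = 853 / 17.80 = 47.92 V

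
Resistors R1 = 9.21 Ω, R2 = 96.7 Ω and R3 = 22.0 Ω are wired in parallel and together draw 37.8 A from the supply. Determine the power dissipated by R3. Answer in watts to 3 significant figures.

2400 W

Only the total current is stated, so first find the parallel equivalent to get the voltage across the combination.
1/R_eq = 1/9.21 + 1/96.7 + 1/22.0 ⇒ R_eq = 6.084 Ω
V = I_total × R_eq = 37.80 × 6.084 = 230.0 V
P_R3 = V² / R3 = (230.0)² / 22.0 = 2404 W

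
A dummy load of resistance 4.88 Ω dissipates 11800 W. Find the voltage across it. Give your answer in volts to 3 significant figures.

From P = V I = I²R = V²/R, with the two given quantities we get V = √(P R).
V = √(11800 × 4.88) = 240.0 V

240 V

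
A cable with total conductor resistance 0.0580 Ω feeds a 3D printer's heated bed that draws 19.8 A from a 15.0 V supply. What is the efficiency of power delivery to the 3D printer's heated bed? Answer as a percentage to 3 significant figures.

The cable carries the full 19.8 A.
P_line = I² R_line = (19.80)² × 0.0580 = 22.74 W
P_source = V I = 15.0 × 19.80 = 297.0 W; P_load = 274.3 W
η = P_load / P_source = 274.3 / 297.0 = 0.9234

92.3 %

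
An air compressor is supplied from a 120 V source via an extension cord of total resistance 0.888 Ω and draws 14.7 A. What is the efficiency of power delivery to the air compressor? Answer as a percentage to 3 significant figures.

The extension cord carries the full 14.7 A.
P_line = I² R_line = (14.70)² × 0.888 = 191.9 W
P_source = V I = 120 × 14.70 = 1764 W; P_load = 1572 W
η = P_load / P_source = 1572 / 1764 = 0.8912

89.1 %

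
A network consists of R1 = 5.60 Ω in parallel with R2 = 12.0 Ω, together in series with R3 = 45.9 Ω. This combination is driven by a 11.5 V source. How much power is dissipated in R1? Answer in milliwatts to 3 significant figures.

Combine R1 and R2 into their parallel equivalent first, reducing the network to two series resistors.
R_p = (5.60×12.0)/(5.60+12.0) = 3.818 Ω
R_total = R_p + 45.9 = 3.818 + 45.9 = 49.72 Ω
I = V / R_total = 11.5 / 49.72 = 0.2313 A
Voltage across the parallel pair: V_p = I × R_p = 0.2313 × 3.818 = 0.8832 V
R1 has V_p across it, so P = V_p²/R1.
P_R1 = (0.8832)² / 5.60 = 0.1393 W

139 mW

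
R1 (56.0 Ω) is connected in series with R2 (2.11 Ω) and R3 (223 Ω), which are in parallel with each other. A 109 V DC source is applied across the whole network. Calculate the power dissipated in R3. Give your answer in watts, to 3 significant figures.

0.0690 W

Reduce the parallel pair to R_p first; the network is then a simple series string.
R_p = (2.11×223)/(2.11+223) = 2.090 Ω
R_total = 56.0 + 2.090 = 58.09 Ω
I = V / R_total = 109 / 58.09 = 1.876 A
Voltage across the parallel pair: V_p = I × R_p = 1.876 × 2.090 = 3.922 V
R3 is across V_p, so use P = V²/R for that branch.
P_R3 = (3.922)² / 223 = 0.06898 W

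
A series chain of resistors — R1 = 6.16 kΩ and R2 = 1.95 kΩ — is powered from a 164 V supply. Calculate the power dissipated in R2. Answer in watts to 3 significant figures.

The current is common to all series resistors; compute it, then apply P = I²R for the target.
R_total = (6.16 + 1.95) kΩ = 8110 Ω
I = V / R_total = 164 / 8110 = 0.02022 A
P_R2 = I² × R2 = (0.02022)² × 1950 = 0.7974 W

0.797 W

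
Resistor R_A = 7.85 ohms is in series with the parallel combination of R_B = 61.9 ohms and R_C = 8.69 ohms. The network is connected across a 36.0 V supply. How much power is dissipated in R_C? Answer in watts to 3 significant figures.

36.2 W

Collapse R_B‖R_C to a single equivalent, reducing the network to two series elements.
R_p = (61.9×8.69)/(61.9+8.69) = 7.620 Ω
R_total = 7.85 + 7.620 = 15.47 Ω
I = V / R_total = 36.0 / 15.47 = 2.327 A
Voltage across the parallel pair: V_p = I × R_p = 2.327 × 7.620 = 17.73 V
R_C is across V_p, so use P = V²/R for that branch.
P_R_C = (17.73)² / 8.69 = 36.18 W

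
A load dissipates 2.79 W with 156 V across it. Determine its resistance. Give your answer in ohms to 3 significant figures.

8720 Ω

Inverting the appropriate power form: R = V² / P.
R = (156)² / 2.79 = 8723 Ω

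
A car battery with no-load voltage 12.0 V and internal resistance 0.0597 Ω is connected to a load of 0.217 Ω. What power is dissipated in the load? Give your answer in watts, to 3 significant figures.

408 W

Find the circuit current first, then P = I²R for the load (series elements share I).
I = ε / (r + R) = 12.0 / (0.0597 + 0.217) = 43.37 A
P_load = I² R = (43.37)² × 0.217 = 408.1 W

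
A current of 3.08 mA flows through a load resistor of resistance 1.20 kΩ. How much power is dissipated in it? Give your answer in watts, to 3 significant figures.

0.0114 W

With I and R stated, P = I²R applies in one step.
P = (0.003080 A)² × 1200 Ω = 0.01138 W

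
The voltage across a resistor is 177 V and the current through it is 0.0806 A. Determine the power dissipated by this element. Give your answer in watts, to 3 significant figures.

V and I are known directly — P = V I, no intermediate step needed.
P = 177 V × 0.08060 A = 14.27 W

14.3 W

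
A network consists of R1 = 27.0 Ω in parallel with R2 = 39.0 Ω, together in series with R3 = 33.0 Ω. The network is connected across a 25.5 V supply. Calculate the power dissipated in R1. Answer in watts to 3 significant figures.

Collapse the R1‖R2 pair into one equivalent R_p; then R_p and R3 form a series string.
R_p = (27.0×39.0)/(27.0+39.0) = 15.95 Ω
R_total = R_p + 33.0 = 15.95 + 33.0 = 48.95 Ω
I = V / R_total = 25.5 / 48.95 = 0.5209 A
Voltage across the parallel pair: V_p = I × R_p = 0.5209 × 15.95 = 8.311 V
R1 has V_p across it, so P = V_p²/R1.
P_R1 = (8.311)² / 27.0 = 2.558 W

2.56 W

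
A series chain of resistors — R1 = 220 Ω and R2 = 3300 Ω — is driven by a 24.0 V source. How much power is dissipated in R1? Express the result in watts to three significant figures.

In a series string the same current flows through every resistor — find that current, then P = I²R for the one we want.
R_total = 220 + 3300 = 3520 Ω
I = V / R_total = 24.0 / 3520 = 0.006818 A
P_R1 = I² × R1 = (0.006818)² × 220 = 0.01023 W

0.0102 W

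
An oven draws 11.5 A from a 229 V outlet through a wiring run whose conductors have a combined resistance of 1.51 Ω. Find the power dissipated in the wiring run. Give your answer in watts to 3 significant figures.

200 W

The wiring run and load are in series, so the same current flows in both; the loss is I²R_line.
The wiring run carries the full 11.5 A.
P_line = I² R_line = (11.50)² × 1.51 = 199.7 W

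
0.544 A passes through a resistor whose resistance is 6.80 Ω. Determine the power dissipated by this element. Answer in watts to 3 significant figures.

Current and resistance are given, so P = I²R is the direct form.
P = (0.5440 A)² × 6.80 Ω = 2.012 W

2.01 W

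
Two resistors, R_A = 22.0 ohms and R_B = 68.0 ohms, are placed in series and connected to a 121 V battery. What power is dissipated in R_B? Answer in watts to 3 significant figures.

Since the resistors are in series they all carry the loop current I = V/R_total; the power in any one is I²R.
R_total = 22.0 + 68.0 = 90.00 Ω
I = V / R_total = 121 / 90.00 = 1.344 A
P_R_B = I² × R_B = (1.344)² × 68.0 = 122.9 W

123 W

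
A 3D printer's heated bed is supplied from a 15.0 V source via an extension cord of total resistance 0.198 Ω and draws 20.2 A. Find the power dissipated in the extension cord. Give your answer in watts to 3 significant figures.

80.8 W

The extension cord and load are in series, so the same current flows in both; the loss is I²R_line.
The extension cord carries the full 20.2 A.
P_line = I² R_line = (20.20)² × 0.198 = 80.79 W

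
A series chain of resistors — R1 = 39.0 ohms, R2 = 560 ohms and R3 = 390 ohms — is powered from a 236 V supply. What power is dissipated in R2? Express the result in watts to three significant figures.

31.9 W

The current is common to all series resistors; compute it, then apply P = I²R for the target.
R_total = 39.0 + 560 + 390 = 989.0 Ω
I = V / R_total = 236 / 989.0 = 0.2386 A
P_R2 = I² × R2 = (0.2386)² × 560 = 31.89 W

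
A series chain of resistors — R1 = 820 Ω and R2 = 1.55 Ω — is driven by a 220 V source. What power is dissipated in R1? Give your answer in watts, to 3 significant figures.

The current is common to all series resistors; compute it, then apply P = I²R for the target.
R_total = 820 + 1.55 = 821.5 Ω
I = V / R_total = 220 / 821.5 = 0.2678 A
P_R1 = I² × R1 = (0.2678)² × 820 = 58.80 W

58.8 W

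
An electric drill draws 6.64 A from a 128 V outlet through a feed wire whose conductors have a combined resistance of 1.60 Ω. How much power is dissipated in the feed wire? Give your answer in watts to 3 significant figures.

Line loss is just I²R for the cable — we know both I and R_line directly.
The feed wire carries the full 6.64 A.
P_line = I² R_line = (6.640)² × 1.60 = 70.54 W

70.5 W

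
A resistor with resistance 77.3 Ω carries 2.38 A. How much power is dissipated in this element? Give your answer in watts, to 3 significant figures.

438 W

Current and resistance are given, so P = I²R is the direct form.
P = (2.380 A)² × 77.3 Ω = 437.9 W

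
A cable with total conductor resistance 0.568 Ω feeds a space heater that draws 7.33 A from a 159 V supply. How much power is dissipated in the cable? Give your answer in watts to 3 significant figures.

Line loss is just I²R for the cable — we know both I and R_line directly.
The cable carries the full 7.33 A.
P_line = I² R_line = (7.330)² × 0.568 = 30.52 W

30.5 W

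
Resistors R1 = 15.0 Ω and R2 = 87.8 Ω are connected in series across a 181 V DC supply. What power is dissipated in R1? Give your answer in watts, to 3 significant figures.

46.5 W

Since the resistors are in series they all carry the loop current I = V/R_total; the power in any one is I²R.
R_total = 15.0 + 87.8 = 102.8 Ω
I = V / R_total = 181 / 102.8 = 1.761 A
P_R1 = I² × R1 = (1.761)² × 15.0 = 46.50 W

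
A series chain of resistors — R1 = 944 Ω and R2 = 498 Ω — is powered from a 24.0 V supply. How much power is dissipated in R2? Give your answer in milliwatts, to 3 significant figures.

Series elements share the same current, so find I first, then use P = I²R.
R_total = 944 + 498 = 1442 Ω
I = V / R_total = 24.0 / 1442 = 0.01664 A
P_R2 = I² × R2 = (0.01664)² × 498 = 0.1379 W

138 mW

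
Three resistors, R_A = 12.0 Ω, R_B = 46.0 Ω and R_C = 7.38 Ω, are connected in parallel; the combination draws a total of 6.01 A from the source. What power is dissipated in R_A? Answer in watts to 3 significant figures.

52.0 W

Only the total current is stated, so first find the parallel equivalent to get the voltage across the combination.
1/R_eq = 1/12.0 + 1/46.0 + 1/7.38 ⇒ R_eq = 4.157 Ω
V = I_total × R_eq = 6.010 × 4.157 = 24.98 V
P_R_A = V² / R_A = (24.98)² / 12.0 = 52.01 W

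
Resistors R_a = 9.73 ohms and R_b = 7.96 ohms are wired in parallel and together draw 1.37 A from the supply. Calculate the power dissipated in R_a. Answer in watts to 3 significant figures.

3.70 W

Only the total current is stated, so first find the parallel equivalent to get the voltage across the combination.
1/R_eq = 1/9.73 + 1/7.96 ⇒ R_eq = 4.378 Ω
V = I_total × R_eq = 1.370 × 4.378 = 5.998 V
P_R_a = V² / R_a = (5.998)² / 9.73 = 3.698 W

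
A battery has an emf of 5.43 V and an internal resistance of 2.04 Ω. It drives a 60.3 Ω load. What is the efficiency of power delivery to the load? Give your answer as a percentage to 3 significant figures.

96.7 %

Efficiency is P_load / P_total. With a series r and R sharing the same I, P = I²R for each, so η = R/(R+r).
η = R / (R + r) = 60.3 / (60.3 + 2.04) = 0.9673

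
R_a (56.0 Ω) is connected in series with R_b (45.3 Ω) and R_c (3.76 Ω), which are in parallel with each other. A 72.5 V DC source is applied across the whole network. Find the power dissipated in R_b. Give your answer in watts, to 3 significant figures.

First combine the parallel branches into one equivalent R_p, then R_a + R_p is a series pair.
R_p = (45.3×3.76)/(45.3+3.76) = 3.472 Ω
R_total = 56.0 + 3.472 = 59.47 Ω
I = V / R_total = 72.5 / 59.47 = 1.219 A
Voltage across the parallel pair: V_p = I × R_p = 1.219 × 3.472 = 4.232 V
With V_p across R_b, its power is V_p²/R_b.
P_R_b = (4.232)² / 45.3 = 0.3954 W

0.395 W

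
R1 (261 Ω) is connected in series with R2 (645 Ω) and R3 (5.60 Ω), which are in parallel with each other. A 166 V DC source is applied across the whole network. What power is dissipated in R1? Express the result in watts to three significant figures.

101 W

Collapse R2‖R3 to a single equivalent, reducing the network to two series elements.
R_p = (645×5.60)/(645+5.60) = 5.552 Ω
R_total = 261 + 5.552 = 266.6 Ω
I = V / R_total = 166 / 266.6 = 0.6228 A
The full supply current passes through R1: P = I²R.
P_R1 = (0.6228)² × 261 = 101.2 W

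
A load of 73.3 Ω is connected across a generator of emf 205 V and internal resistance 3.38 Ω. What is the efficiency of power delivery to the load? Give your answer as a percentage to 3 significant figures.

95.6 %

η = P_load/(P_load+P_int) = I²R/(I²R+I²r) = R/(R+r) — the I² cancels for series elements.
η = R / (R + r) = 73.3 / (73.3 + 3.38) = 0.9559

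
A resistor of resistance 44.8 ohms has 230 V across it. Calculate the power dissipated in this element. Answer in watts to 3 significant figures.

We know the drop across the element and its resistance — P = V²/R, one step.
P = (230 V)² / 44.8 Ω = 1181 W

1180 W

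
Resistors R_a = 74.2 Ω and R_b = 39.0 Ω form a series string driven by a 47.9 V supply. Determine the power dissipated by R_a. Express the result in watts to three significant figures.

13.3 W

Every series element carries the same I. Get I from the total resistance, then P = I² × R_a.
R_total = 74.2 + 39.0 = 113.2 Ω
I = V / R_total = 47.9 / 113.2 = 0.4231 A
P_R_a = I² × R_a = (0.4231)² × 74.2 = 13.29 W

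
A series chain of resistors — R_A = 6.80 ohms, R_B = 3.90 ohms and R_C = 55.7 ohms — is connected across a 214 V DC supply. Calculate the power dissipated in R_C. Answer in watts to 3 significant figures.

579 W

Series elements share the same current, so find I first, then use P = I²R.
R_total = 6.80 + 3.90 + 55.7 = 66.40 Ω
I = V / R_total = 214 / 66.40 = 3.223 A
P_R_C = I² × R_C = (3.223)² × 55.7 = 578.6 W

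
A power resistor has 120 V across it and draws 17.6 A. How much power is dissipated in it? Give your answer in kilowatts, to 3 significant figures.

V and I are known directly — P = V I, no intermediate step needed.
P = 120 V × 17.60 A = 2112 W

2.11 kW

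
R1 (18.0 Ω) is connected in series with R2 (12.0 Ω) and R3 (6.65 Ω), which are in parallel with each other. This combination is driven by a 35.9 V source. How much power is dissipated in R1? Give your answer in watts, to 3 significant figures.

Replace R2 and R3 with their parallel equivalent so the circuit becomes R1 in series with R_p.
R_p = (12.0×6.65)/(12.0+6.65) = 4.279 Ω
R_total = 18.0 + 4.279 = 22.28 Ω
I = V / R_total = 35.9 / 22.28 = 1.611 A
The full supply current passes through R1: P = I²R.
P_R1 = (1.611)² × 18.0 = 46.74 W

46.7 W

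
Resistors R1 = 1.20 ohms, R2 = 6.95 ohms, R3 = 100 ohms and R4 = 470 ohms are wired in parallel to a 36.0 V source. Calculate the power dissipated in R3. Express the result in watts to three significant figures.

R3 sits directly across the source, so P = V²/R with V = 36.0 V.
P_R3 = V² / R3 = (36.0)² / 100 Ω = 12.96 W

13.0 W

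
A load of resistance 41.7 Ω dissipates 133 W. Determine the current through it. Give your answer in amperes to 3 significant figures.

1.79 A

Rearranging the power relation for the two known quantities gives I = √(P / R).
I = √(133 / 41.7) = 1.786 A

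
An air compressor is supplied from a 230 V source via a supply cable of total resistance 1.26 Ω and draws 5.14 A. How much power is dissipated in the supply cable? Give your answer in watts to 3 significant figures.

Only the current and the line resistance are needed for the I²R loss.
The supply cable carries the full 5.14 A.
P_line = I² R_line = (5.140)² × 1.26 = 33.29 W

33.3 W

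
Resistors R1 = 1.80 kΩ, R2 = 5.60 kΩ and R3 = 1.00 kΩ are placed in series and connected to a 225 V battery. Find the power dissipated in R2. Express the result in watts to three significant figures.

4.02 W

Series elements share the same current, so find I first, then use P = I²R.
R_total = (1.80 + 5.60 + 1.00) kΩ = 8400 Ω
I = V / R_total = 225 / 8400 = 0.02679 A
P_R2 = I² × R2 = (0.02679)² × 5600 = 4.018 W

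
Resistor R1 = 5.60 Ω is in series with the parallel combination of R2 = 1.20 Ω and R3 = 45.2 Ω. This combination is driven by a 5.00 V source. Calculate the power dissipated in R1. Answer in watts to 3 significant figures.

3.06 W

First combine the parallel branches into one equivalent R_p, then R1 + R_p is a series pair.
R_p = (1.20×45.2)/(1.20+45.2) = 1.169 Ω
R_total = 5.60 + 1.169 = 6.769 Ω
I = V / R_total = 5.00 / 6.769 = 0.7387 A
R1 carries the full series current, so P = I²R.
P_R1 = (0.7387)² × 5.60 = 3.056 W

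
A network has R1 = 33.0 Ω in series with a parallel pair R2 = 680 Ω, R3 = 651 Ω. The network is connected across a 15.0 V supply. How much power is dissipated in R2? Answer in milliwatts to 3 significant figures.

274 mW

Reduce the parallel pair to R_p first; the network is then a simple series string.
R_p = (680×651)/(680+651) = 332.6 Ω
R_total = 33.0 + 332.6 = 365.6 Ω
I = V / R_total = 15.0 / 365.6 = 0.04103 A
Voltage across the parallel pair: V_p = I × R_p = 0.04103 × 332.6 = 13.65 V
With V_p across R2, its power is V_p²/R2.
P_R2 = (13.65)² / 680 = 0.2738 W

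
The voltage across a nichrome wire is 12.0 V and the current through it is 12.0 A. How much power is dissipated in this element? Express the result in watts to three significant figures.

With V and I both given, power follows immediately from P = V I.
P = 12.0 V × 12.00 A = 144.0 W

144 W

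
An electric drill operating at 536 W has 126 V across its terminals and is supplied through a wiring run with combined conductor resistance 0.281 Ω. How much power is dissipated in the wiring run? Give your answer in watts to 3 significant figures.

The wiring run is a series resistance carrying the load current; its dissipation is I²R_line.
I = P / V = 536 / 126 = 4.254 A through the wiring run.
P_line = I² R_line = (4.254)² × 0.281 = 5.085 W

5.09 W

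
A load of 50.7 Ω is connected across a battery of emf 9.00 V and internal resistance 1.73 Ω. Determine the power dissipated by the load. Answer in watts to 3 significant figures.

Find the circuit current first, then P = I²R for the load (series elements share I).
I = ε / (r + R) = 9.00 / (1.73 + 50.7) = 0.1717 A
P_load = I² R = (0.1717)² × 50.7 = 1.494 W

1.49 W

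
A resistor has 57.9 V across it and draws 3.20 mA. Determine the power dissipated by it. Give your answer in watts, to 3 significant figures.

0.185 W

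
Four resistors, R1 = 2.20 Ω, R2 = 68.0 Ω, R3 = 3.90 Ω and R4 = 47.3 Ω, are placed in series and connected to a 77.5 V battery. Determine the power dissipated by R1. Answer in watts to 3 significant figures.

The current is common to all series resistors; compute it, then apply P = I²R for the target.
R_total = 2.20 + 68.0 + 3.90 + 47.3 = 121.4 Ω
I = V / R_total = 77.5 / 121.4 = 0.6384 A
P_R1 = I² × R1 = (0.6384)² × 2.20 = 0.8966 W

0.897 W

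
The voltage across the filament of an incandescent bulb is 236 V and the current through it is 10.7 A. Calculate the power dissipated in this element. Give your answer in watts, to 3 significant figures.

2530 W

V and I are known directly — P = V I, no intermediate step needed.
P = 236 V × 10.70 A = 2525 W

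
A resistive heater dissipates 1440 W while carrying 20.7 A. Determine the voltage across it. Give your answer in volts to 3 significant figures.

The two known quantities fix the third via V = P / I.
V = 1440 / 20.70 = 69.57 V

69.6 V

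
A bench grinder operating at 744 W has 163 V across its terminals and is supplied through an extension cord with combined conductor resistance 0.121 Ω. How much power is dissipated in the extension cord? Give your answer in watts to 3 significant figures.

Only the current and the line resistance are needed for the I²R loss.
I = P / V = 744 / 163 = 4.564 A through the extension cord.
P_line = I² R_line = (4.564)² × 0.121 = 2.521 W

2.52 W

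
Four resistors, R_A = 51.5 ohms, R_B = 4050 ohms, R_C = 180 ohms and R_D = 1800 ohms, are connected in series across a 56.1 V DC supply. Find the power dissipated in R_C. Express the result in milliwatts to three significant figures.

The current is common to all series resistors; compute it, then apply P = I²R for the target.
R_total = 51.5 + 4050 + 180 + 1800 = 6082 Ω
I = V / R_total = 56.1 / 6082 = 0.009225 A
P_R_C = I² × R_C = (0.009225)² × 180 = 0.01532 W

15.3 mW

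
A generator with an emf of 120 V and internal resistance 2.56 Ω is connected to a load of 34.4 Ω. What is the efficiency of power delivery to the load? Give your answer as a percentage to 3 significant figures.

93.1 %

η = P_load/(P_load+P_int) = I²R/(I²R+I²r) = R/(R+r) — the I² cancels for series elements.
η = R / (R + r) = 34.4 / (34.4 + 2.56) = 0.9307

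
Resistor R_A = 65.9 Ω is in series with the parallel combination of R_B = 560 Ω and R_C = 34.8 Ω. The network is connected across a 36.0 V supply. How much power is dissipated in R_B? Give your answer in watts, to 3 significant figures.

0.255 W

Replace R_B and R_C with their parallel equivalent so the circuit becomes R_A in series with R_p.
R_p = (560×34.8)/(560+34.8) = 32.76 Ω
R_total = 65.9 + 32.76 = 98.66 Ω
I = V / R_total = 36.0 / 98.66 = 0.3649 A
Voltage across the parallel pair: V_p = I × R_p = 0.3649 × 32.76 = 11.95 V
R_B is across V_p, so use P = V²/R for that branch.
P_R_B = (11.95)² / 560 = 0.2552 W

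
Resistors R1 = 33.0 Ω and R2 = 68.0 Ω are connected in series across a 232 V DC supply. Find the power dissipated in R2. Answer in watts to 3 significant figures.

The current is common to all series resistors; compute it, then apply P = I²R for the target.
R_total = 33.0 + 68.0 = 101.0 Ω
I = V / R_total = 232 / 101.0 = 2.297 A
P_R2 = I² × R2 = (2.297)² × 68.0 = 358.8 W

359 W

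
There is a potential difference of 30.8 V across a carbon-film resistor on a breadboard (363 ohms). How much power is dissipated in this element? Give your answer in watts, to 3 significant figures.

Voltage and resistance are given, so P = V²/R is the one-step route.
P = (30.8 V)² / 363 Ω = 2.613 W

2.61 W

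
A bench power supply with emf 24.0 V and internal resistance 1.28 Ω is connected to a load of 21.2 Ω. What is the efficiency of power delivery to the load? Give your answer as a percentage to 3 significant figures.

94.3 %

Both r and R carry the same current, so the power split is just the resistance split: η = R/(R+r).
η = R / (R + r) = 21.2 / (21.2 + 1.28) = 0.9431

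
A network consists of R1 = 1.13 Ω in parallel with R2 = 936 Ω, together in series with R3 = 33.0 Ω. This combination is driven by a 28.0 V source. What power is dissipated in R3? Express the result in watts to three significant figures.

Combine R1 and R2 into their parallel equivalent first, reducing the network to two series resistors.
R_p = (1.13×936)/(1.13+936) = 1.129 Ω
R_total = R_p + 33.0 = 1.129 + 33.0 = 34.13 Ω
I = V / R_total = 28.0 / 34.13 = 0.8204 A
All the supply current flows through R3; use P = I²R3.
P_R3 = (0.8204)² × 33.0 = 22.21 W

22.2 W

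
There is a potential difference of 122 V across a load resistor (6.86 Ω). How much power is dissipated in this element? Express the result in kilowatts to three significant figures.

We know the drop across the element and its resistance — P = V²/R, one step.
P = (122 V)² / 6.86 Ω = 2170 W

2.17 kW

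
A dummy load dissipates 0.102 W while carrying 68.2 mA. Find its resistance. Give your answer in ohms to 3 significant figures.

21.9 Ω

From P = V I = I²R = V²/R, with the two given quantities we get R = P / I².
R = 0.102 / (0.06820)² = 21.93 Ω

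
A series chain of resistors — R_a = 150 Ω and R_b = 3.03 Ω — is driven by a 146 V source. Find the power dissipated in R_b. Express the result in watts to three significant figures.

The current is common to all series resistors; compute it, then apply P = I²R for the target.
R_total = 150 + 3.03 = 153.0 Ω
I = V / R_total = 146 / 153.0 = 0.9541 A
P_R_b = I² × R_b = (0.9541)² × 3.03 = 2.758 W

2.76 W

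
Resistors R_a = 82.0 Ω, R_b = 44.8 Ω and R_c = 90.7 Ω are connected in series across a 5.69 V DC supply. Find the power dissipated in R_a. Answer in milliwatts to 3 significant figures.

The current is common to all series resistors; compute it, then apply P = I²R for the target.
R_total = 82.0 + 44.8 + 90.7 = 217.5 Ω
I = V / R_total = 5.69 / 217.5 = 0.02616 A
P_R_a = I² × R_a = (0.02616)² × 82.0 = 0.05612 W

56.1 mW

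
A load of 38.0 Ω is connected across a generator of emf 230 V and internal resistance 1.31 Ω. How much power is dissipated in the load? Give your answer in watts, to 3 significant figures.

1300 W

Load and internal resistance form a series loop — compute the loop current, then the load power via I²R.
I = ε / (r + R) = 230 / (1.31 + 38.0) = 5.851 A
P_load = I² R = (5.851)² × 38.0 = 1301 W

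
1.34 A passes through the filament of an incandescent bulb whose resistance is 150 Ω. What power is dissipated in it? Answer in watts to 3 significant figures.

269 W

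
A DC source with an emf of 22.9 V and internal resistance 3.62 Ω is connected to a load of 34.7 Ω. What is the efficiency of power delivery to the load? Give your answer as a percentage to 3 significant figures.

90.6 %

Both r and R carry the same current, so the power split is just the resistance split: η = R/(R+r).
η = R / (R + r) = 34.7 / (34.7 + 3.62) = 0.9055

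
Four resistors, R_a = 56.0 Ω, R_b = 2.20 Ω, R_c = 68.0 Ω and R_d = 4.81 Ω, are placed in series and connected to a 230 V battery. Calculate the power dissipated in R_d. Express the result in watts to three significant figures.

14.8 W

The current is common to all series resistors; compute it, then apply P = I²R for the target.
R_total = 56.0 + 2.20 + 68.0 + 4.81 = 131.0 Ω
I = V / R_total = 230 / 131.0 = 1.756 A
P_R_d = I² × R_d = (1.756)² × 4.81 = 14.82 W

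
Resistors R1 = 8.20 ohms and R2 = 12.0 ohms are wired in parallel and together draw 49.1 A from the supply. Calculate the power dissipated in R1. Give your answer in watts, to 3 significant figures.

Only the total current is stated, so first find the parallel equivalent to get the voltage across the combination.
1/R_eq = 1/8.20 + 1/12.0 ⇒ R_eq = 4.871 Ω
V = I_total × R_eq = 49.10 × 4.871 = 239.2 V
P_R1 = V² / R1 = (239.2)² / 8.20 = 6976 W

6980 W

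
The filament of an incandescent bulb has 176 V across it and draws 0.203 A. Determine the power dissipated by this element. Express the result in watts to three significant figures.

35.7 W

Both the voltage across and the current through the element are known, so P = V I applies directly.
P = 176 V × 0.2030 A = 35.73 W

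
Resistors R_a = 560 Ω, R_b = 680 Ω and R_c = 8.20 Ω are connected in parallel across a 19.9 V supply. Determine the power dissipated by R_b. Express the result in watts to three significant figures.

Parallel branches share the same voltage; P = V²/R gives the branch power in one step.
P_R_b = V² / R_b = (19.9)² / 680 Ω = 0.5824 W

0.582 W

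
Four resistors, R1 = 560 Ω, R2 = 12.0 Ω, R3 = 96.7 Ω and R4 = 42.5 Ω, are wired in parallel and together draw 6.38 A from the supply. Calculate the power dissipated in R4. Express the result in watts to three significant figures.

Parallel branches share V, not I — compute V via R_eq, then use V²/R for the target branch.
1/R_eq = 1/560 + 1/12.0 + 1/96.7 + 1/42.5 ⇒ R_eq = 8.404 Ω
V = I_total × R_eq = 6.380 × 8.404 = 53.62 V
P_R4 = V² / R4 = (53.62)² / 42.5 = 67.64 W

67.6 W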